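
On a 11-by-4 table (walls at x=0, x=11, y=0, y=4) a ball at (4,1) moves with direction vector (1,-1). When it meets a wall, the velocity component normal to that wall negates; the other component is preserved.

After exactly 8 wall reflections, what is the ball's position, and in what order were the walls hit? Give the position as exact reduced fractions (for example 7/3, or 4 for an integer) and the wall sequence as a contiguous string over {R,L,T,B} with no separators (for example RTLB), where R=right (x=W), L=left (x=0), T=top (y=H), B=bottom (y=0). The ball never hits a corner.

Final position: (3,4)
Wall sequence: BTRBTBLT

1. t=1 → B at (5,0); v=(1,1)
2. t=4 → T at (9,4); v=(1,-1)
3. t=2 → R at (11,2); v=(-1,-1)
4. t=2 → B at (9,0); v=(-1,1)
5. t=4 → T at (5,4); v=(-1,-1)
6. t=4 → B at (1,0); v=(-1,1)
7. t=1 → L at (0,1); v=(1,1)
8. t=3 → T at (3,4); v=(1,-1)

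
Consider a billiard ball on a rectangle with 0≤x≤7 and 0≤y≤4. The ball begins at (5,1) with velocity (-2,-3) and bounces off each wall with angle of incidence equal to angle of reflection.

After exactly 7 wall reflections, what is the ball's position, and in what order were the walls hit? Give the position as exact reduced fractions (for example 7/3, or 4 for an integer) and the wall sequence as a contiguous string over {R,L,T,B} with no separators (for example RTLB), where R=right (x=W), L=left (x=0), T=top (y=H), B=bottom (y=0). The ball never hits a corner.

1. t=1/3 → B at (13/3,0); v=(-2,3)
2. t=4/3 → T at (5/3,4); v=(-2,-3)
3. t=5/6 → L at (0,3/2); v=(2,-3)
4. t=1/2 → B at (1,0); v=(2,3)
5. t=4/3 → T at (11/3,4); v=(2,-3)
6. t=4/3 → B at (19/3,0); v=(2,3)
7. t=1/3 → R at (7,1); v=(-2,3)

Final position: (7,1)
Wall sequence: BTLBTBR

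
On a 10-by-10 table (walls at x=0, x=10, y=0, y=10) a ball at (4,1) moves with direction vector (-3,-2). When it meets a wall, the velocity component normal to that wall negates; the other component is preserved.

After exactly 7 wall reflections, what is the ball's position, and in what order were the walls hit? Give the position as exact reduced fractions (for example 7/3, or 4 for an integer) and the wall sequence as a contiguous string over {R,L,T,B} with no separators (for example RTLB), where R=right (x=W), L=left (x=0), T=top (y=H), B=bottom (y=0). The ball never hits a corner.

1. t=1/2 → B at (5/2,0); v=(-3,2)
2. t=5/6 → L at (0,5/3); v=(3,2)
3. t=10/3 → R at (10,25/3); v=(-3,2)
4. t=5/6 → T at (15/2,10); v=(-3,-2)
5. t=5/2 → L at (0,5); v=(3,-2)
6. t=5/2 → B at (15/2,0); v=(3,2)
7. t=5/6 → R at (10,5/3); v=(-3,2)

Final position: (10,5/3)
Wall sequence: BLRTLBR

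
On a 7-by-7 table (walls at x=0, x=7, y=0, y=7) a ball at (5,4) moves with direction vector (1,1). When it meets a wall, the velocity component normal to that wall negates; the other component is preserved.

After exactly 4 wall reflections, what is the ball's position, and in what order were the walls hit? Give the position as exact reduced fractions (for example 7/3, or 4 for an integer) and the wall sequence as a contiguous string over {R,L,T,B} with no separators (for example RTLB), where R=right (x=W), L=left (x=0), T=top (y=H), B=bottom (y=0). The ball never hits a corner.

Final position: (1,0)
Wall sequence: RTLB

1. t=2 → R at (7,6); v=(-1,1)
2. t=1 → T at (6,7); v=(-1,-1)
3. t=6 → L at (0,1); v=(1,-1)
4. t=1 → B at (1,0); v=(1,1)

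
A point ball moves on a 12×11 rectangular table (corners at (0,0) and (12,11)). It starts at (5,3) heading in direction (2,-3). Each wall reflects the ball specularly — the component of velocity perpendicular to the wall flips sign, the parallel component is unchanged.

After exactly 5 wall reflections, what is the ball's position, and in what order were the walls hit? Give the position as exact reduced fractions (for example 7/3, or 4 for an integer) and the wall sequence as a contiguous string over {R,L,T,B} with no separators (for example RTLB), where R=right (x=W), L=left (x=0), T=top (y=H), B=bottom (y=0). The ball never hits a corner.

1. t=1 → B at (7,0); v=(2,3)
2. t=5/2 → R at (12,15/2); v=(-2,3)
3. t=7/6 → T at (29/3,11); v=(-2,-3)
4. t=11/3 → B at (7/3,0); v=(-2,3)
5. t=7/6 → L at (0,7/2); v=(2,3)

Final position: (0,7/2)
Wall sequence: BRTBL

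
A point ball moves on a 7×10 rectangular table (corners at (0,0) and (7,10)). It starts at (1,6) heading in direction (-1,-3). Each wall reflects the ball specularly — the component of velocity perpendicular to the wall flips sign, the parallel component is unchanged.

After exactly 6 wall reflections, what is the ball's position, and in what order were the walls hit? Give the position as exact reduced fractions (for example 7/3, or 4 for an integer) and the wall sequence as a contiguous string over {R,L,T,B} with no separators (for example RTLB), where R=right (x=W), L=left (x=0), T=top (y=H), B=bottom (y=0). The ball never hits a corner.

1. t=1 → L at (0,3); v=(1,-3)
2. t=1 → B at (1,0); v=(1,3)
3. t=10/3 → T at (13/3,10); v=(1,-3)
4. t=8/3 → R at (7,2); v=(-1,-3)
5. t=2/3 → B at (19/3,0); v=(-1,3)
6. t=10/3 → T at (3,10); v=(-1,-3)

Final position: (3,10)
Wall sequence: LBTRBT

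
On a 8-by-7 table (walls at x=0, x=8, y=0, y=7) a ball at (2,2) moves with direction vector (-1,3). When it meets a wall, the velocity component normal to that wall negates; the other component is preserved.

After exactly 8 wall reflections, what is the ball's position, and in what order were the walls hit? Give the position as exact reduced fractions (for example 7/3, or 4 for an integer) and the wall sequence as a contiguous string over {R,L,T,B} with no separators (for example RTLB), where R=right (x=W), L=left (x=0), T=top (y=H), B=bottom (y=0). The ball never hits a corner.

Final position: (14/3,0)
Wall sequence: TLBTBRTB

1. t=5/3 → T at (1/3,7); v=(-1,-3)
2. t=1/3 → L at (0,6); v=(1,-3)
3. t=2 → B at (2,0); v=(1,3)
4. t=7/3 → T at (13/3,7); v=(1,-3)
5. t=7/3 → B at (20/3,0); v=(1,3)
6. t=4/3 → R at (8,4); v=(-1,3)
7. t=1 → T at (7,7); v=(-1,-3)
8. t=7/3 → B at (14/3,0); v=(-1,3)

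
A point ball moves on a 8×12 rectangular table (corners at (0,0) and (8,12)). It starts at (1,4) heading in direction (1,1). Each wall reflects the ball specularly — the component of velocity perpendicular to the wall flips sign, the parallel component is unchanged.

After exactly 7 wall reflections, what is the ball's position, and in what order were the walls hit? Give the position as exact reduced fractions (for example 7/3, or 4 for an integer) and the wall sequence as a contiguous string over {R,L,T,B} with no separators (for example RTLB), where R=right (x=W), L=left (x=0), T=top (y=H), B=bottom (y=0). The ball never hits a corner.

1. t=7 → R at (8,11); v=(-1,1)
2. t=1 → T at (7,12); v=(-1,-1)
3. t=7 → L at (0,5); v=(1,-1)
4. t=5 → B at (5,0); v=(1,1)
5. t=3 → R at (8,3); v=(-1,1)
6. t=8 → L at (0,11); v=(1,1)
7. t=1 → T at (1,12); v=(1,-1)

Final position: (1,12)
Wall sequence: RTLBRLT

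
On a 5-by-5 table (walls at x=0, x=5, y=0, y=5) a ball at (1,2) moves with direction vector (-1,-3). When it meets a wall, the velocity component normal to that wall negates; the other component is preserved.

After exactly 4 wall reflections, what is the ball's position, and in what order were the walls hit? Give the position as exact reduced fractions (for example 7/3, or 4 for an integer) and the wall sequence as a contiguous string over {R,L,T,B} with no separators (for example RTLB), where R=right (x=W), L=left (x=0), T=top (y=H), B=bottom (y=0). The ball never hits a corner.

Final position: (3,0)
Wall sequence: BLTB

1. t=2/3 → B at (1/3,0); v=(-1,3)
2. t=1/3 → L at (0,1); v=(1,3)
3. t=4/3 → T at (4/3,5); v=(1,-3)
4. t=5/3 → B at (3,0); v=(1,3)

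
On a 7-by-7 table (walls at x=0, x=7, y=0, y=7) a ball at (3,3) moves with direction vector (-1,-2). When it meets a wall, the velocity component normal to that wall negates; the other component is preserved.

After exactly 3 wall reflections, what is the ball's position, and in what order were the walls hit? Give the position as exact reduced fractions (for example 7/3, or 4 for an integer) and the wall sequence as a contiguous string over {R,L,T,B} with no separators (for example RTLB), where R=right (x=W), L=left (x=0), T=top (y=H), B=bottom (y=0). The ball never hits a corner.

1. t=3/2 → B at (3/2,0); v=(-1,2)
2. t=3/2 → L at (0,3); v=(1,2)
3. t=2 → T at (2,7); v=(1,-2)

Final position: (2,7)
Wall sequence: BLT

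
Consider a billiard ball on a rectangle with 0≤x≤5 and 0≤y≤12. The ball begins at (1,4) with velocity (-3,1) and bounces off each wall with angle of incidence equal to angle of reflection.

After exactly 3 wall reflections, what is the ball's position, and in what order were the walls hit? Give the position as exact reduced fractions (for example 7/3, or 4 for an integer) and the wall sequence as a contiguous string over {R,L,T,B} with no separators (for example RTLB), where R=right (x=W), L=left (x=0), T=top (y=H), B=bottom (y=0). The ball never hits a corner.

Final position: (0,23/3)
Wall sequence: LRL

1. t=1/3 → L at (0,13/3); v=(3,1)
2. t=5/3 → R at (5,6); v=(-3,1)
3. t=5/3 → L at (0,23/3); v=(3,1)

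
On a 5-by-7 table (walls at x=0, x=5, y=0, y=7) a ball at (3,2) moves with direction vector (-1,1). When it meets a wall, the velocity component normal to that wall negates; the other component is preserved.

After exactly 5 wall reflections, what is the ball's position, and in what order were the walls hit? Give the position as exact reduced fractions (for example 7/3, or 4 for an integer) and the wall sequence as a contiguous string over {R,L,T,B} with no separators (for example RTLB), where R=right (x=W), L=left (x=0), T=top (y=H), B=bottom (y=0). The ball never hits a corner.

1. t=3 → L at (0,5); v=(1,1)
2. t=2 → T at (2,7); v=(1,-1)
3. t=3 → R at (5,4); v=(-1,-1)
4. t=4 → B at (1,0); v=(-1,1)
5. t=1 → L at (0,1); v=(1,1)

Final position: (0,1)
Wall sequence: LTRBL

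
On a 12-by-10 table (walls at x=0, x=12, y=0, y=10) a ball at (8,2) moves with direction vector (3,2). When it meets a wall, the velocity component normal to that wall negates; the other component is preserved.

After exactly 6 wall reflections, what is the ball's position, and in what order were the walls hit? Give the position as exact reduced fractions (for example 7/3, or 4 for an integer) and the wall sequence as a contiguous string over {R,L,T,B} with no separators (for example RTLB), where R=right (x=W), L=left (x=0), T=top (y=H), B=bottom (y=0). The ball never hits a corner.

1. t=4/3 → R at (12,14/3); v=(-3,2)
2. t=8/3 → T at (4,10); v=(-3,-2)
3. t=4/3 → L at (0,22/3); v=(3,-2)
4. t=11/3 → B at (11,0); v=(3,2)
5. t=1/3 → R at (12,2/3); v=(-3,2)
6. t=4 → L at (0,26/3); v=(3,2)

Final position: (0,26/3)
Wall sequence: RTLBRL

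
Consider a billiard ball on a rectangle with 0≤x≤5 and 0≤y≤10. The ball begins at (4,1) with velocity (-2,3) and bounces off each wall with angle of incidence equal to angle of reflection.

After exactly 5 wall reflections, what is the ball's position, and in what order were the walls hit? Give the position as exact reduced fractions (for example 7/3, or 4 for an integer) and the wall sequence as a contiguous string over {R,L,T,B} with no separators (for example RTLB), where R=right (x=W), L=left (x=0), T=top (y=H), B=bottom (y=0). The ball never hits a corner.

1. t=2 → L at (0,7); v=(2,3)
2. t=1 → T at (2,10); v=(2,-3)
3. t=3/2 → R at (5,11/2); v=(-2,-3)
4. t=11/6 → B at (4/3,0); v=(-2,3)
5. t=2/3 → L at (0,2); v=(2,3)

Final position: (0,2)
Wall sequence: LTRBL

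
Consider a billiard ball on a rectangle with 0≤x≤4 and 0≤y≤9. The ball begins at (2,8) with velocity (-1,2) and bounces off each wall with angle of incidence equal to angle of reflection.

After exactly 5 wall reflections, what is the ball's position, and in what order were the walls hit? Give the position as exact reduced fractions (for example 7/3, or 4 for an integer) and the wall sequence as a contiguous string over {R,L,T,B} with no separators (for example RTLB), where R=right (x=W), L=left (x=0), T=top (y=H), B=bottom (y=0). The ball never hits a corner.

Final position: (1/2,9)
Wall sequence: TLBRT

1. t=1/2 → T at (3/2,9); v=(-1,-2)
2. t=3/2 → L at (0,6); v=(1,-2)
3. t=3 → B at (3,0); v=(1,2)
4. t=1 → R at (4,2); v=(-1,2)
5. t=7/2 → T at (1/2,9); v=(-1,-2)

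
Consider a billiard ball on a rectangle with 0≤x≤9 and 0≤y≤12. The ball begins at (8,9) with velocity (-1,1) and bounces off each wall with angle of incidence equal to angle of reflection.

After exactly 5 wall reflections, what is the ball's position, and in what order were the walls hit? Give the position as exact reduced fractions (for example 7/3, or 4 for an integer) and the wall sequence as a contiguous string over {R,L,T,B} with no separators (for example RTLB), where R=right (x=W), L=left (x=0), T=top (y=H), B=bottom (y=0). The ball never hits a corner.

Final position: (0,11)
Wall sequence: TLBRL

1. t=3 → T at (5,12); v=(-1,-1)
2. t=5 → L at (0,7); v=(1,-1)
3. t=7 → B at (7,0); v=(1,1)
4. t=2 → R at (9,2); v=(-1,1)
5. t=9 → L at (0,11); v=(1,1)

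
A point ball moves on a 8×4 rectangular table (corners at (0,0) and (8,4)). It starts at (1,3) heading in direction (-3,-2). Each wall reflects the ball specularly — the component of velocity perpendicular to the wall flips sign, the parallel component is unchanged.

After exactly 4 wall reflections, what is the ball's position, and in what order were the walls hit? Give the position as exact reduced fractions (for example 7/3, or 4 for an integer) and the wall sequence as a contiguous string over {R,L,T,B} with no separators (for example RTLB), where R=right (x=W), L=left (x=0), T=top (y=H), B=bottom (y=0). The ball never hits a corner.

Final position: (13/2,4)
Wall sequence: LBRT

1. t=1/3 → L at (0,7/3); v=(3,-2)
2. t=7/6 → B at (7/2,0); v=(3,2)
3. t=3/2 → R at (8,3); v=(-3,2)
4. t=1/2 → T at (13/2,4); v=(-3,-2)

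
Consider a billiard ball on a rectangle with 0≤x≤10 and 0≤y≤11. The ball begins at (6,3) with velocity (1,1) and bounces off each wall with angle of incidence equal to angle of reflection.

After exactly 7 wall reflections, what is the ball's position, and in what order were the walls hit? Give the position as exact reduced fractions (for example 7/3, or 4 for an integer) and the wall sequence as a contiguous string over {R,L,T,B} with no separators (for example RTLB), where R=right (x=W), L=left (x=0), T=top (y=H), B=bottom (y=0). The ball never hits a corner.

Final position: (0,7)
Wall sequence: RTLBRTL

1. t=4 → R at (10,7); v=(-1,1)
2. t=4 → T at (6,11); v=(-1,-1)
3. t=6 → L at (0,5); v=(1,-1)
4. t=5 → B at (5,0); v=(1,1)
5. t=5 → R at (10,5); v=(-1,1)
6. t=6 → T at (4,11); v=(-1,-1)
7. t=4 → L at (0,7); v=(1,-1)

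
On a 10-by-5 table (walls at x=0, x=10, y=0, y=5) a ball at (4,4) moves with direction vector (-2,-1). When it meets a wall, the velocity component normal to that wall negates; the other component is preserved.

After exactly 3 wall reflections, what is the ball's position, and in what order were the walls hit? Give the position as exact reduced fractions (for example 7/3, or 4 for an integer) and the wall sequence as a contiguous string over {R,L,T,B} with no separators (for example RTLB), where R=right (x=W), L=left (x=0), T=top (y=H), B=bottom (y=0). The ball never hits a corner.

Final position: (10,3)
Wall sequence: LBR

1. t=2 → L at (0,2); v=(2,-1)
2. t=2 → B at (4,0); v=(2,1)
3. t=3 → R at (10,3); v=(-2,1)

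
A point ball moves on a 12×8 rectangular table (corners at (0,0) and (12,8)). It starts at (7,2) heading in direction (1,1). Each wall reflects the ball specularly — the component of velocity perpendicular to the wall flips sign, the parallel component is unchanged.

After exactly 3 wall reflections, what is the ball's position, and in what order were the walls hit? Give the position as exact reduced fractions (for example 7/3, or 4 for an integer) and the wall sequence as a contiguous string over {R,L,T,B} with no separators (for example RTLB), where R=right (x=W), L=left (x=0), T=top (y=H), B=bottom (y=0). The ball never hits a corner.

Final position: (3,0)
Wall sequence: RTB

1. t=5 → R at (12,7); v=(-1,1)
2. t=1 → T at (11,8); v=(-1,-1)
3. t=8 → B at (3,0); v=(-1,1)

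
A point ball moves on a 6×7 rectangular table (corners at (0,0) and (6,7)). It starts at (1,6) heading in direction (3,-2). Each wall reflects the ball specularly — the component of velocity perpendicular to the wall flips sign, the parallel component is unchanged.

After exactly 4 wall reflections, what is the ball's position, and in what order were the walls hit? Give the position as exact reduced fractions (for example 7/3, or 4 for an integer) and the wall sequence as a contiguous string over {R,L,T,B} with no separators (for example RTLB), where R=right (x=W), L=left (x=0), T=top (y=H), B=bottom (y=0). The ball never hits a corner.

1. t=5/3 → R at (6,8/3); v=(-3,-2)
2. t=4/3 → B at (2,0); v=(-3,2)
3. t=2/3 → L at (0,4/3); v=(3,2)
4. t=2 → R at (6,16/3); v=(-3,2)

Final position: (6,16/3)
Wall sequence: RBLR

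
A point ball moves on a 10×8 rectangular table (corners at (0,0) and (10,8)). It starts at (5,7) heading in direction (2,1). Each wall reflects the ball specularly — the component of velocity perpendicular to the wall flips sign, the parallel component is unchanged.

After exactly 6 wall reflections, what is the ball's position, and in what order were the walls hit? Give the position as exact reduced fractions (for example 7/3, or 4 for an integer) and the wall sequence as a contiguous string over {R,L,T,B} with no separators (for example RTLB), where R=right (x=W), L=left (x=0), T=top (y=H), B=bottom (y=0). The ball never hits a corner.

1. t=1 → T at (7,8); v=(2,-1)
2. t=3/2 → R at (10,13/2); v=(-2,-1)
3. t=5 → L at (0,3/2); v=(2,-1)
4. t=3/2 → B at (3,0); v=(2,1)
5. t=7/2 → R at (10,7/2); v=(-2,1)
6. t=9/2 → T at (1,8); v=(-2,-1)

Final position: (1,8)
Wall sequence: TRLBRT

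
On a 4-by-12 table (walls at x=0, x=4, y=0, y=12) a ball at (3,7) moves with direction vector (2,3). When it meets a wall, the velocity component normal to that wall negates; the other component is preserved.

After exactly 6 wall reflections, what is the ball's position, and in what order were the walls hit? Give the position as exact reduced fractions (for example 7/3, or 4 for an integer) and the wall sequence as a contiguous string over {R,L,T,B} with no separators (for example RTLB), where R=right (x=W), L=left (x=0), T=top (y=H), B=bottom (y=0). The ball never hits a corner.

1. t=1/2 → R at (4,17/2); v=(-2,3)
2. t=7/6 → T at (5/3,12); v=(-2,-3)
3. t=5/6 → L at (0,19/2); v=(2,-3)
4. t=2 → R at (4,7/2); v=(-2,-3)
5. t=7/6 → B at (5/3,0); v=(-2,3)
6. t=5/6 → L at (0,5/2); v=(2,3)

Final position: (0,5/2)
Wall sequence: RTLRBL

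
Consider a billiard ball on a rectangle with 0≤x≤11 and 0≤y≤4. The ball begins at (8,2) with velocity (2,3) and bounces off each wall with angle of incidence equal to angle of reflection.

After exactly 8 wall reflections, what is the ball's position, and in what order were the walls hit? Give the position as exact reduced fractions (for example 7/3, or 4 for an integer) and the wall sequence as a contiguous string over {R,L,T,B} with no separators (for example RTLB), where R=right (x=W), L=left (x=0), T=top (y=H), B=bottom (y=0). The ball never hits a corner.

Final position: (2/3,0)
Wall sequence: TRBTBTLB

1. t=2/3 → T at (28/3,4); v=(2,-3)
2. t=5/6 → R at (11,3/2); v=(-2,-3)
3. t=1/2 → B at (10,0); v=(-2,3)
4. t=4/3 → T at (22/3,4); v=(-2,-3)
5. t=4/3 → B at (14/3,0); v=(-2,3)
6. t=4/3 → T at (2,4); v=(-2,-3)
7. t=1 → L at (0,1); v=(2,-3)
8. t=1/3 → B at (2/3,0); v=(2,3)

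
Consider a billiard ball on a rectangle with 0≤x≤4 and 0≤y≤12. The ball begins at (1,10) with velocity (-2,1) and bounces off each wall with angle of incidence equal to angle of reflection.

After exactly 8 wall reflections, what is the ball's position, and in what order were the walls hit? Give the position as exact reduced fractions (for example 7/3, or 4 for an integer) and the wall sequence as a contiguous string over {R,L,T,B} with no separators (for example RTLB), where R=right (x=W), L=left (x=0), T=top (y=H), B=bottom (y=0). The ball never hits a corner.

1. t=1/2 → L at (0,21/2); v=(2,1)
2. t=3/2 → T at (3,12); v=(2,-1)
3. t=1/2 → R at (4,23/2); v=(-2,-1)
4. t=2 → L at (0,19/2); v=(2,-1)
5. t=2 → R at (4,15/2); v=(-2,-1)
6. t=2 → L at (0,11/2); v=(2,-1)
7. t=2 → R at (4,7/2); v=(-2,-1)
8. t=2 → L at (0,3/2); v=(2,-1)

Final position: (0,3/2)
Wall sequence: LTRLRLRL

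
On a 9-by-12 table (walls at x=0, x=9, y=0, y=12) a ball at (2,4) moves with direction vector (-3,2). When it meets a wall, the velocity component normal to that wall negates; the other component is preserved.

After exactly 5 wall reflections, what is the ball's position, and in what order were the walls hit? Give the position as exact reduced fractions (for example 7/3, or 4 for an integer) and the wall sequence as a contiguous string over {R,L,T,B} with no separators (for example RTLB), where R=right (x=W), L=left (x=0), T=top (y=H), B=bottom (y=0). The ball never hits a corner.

1. t=2/3 → L at (0,16/3); v=(3,2)
2. t=3 → R at (9,34/3); v=(-3,2)
3. t=1/3 → T at (8,12); v=(-3,-2)
4. t=8/3 → L at (0,20/3); v=(3,-2)
5. t=3 → R at (9,2/3); v=(-3,-2)

Final position: (9,2/3)
Wall sequence: LRTLR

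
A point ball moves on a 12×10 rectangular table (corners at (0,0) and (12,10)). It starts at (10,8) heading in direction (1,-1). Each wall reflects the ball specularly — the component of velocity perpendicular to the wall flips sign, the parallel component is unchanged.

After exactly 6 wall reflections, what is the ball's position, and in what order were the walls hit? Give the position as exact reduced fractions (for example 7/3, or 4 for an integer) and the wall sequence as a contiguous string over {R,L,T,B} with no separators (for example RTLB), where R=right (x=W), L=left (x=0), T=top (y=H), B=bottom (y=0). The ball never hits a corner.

Final position: (10,0)
Wall sequence: RBLTRB

1. t=2 → R at (12,6); v=(-1,-1)
2. t=6 → B at (6,0); v=(-1,1)
3. t=6 → L at (0,6); v=(1,1)
4. t=4 → T at (4,10); v=(1,-1)
5. t=8 → R at (12,2); v=(-1,-1)
6. t=2 → B at (10,0); v=(-1,1)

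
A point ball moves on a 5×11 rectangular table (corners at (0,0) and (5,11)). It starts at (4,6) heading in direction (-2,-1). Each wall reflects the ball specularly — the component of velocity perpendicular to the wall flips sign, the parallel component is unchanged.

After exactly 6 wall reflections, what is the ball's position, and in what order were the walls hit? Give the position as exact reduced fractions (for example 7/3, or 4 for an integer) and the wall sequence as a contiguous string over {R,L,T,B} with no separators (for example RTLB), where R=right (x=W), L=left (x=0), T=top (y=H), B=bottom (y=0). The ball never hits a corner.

1. t=2 → L at (0,4); v=(2,-1)
2. t=5/2 → R at (5,3/2); v=(-2,-1)
3. t=3/2 → B at (2,0); v=(-2,1)
4. t=1 → L at (0,1); v=(2,1)
5. t=5/2 → R at (5,7/2); v=(-2,1)
6. t=5/2 → L at (0,6); v=(2,1)

Final position: (0,6)
Wall sequence: LRBLRL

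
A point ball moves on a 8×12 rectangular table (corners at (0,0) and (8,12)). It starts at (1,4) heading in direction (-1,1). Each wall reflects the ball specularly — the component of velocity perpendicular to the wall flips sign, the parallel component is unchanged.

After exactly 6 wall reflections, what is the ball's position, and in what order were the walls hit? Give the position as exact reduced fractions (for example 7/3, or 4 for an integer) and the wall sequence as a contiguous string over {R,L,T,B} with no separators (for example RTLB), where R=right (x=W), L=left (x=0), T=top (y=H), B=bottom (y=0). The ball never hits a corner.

1. t=1 → L at (0,5); v=(1,1)
2. t=7 → T at (7,12); v=(1,-1)
3. t=1 → R at (8,11); v=(-1,-1)
4. t=8 → L at (0,3); v=(1,-1)
5. t=3 → B at (3,0); v=(1,1)
6. t=5 → R at (8,5); v=(-1,1)

Final position: (8,5)
Wall sequence: LTRLBR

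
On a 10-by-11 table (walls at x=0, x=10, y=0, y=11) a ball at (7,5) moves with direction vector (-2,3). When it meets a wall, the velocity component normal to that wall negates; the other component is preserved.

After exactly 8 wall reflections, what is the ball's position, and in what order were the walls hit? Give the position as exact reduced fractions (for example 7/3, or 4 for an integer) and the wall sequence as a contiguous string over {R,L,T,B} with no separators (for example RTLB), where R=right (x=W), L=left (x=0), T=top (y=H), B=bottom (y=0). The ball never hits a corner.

Final position: (19/3,11)
Wall sequence: TLBRTBLT

1. t=2 → T at (3,11); v=(-2,-3)
2. t=3/2 → L at (0,13/2); v=(2,-3)
3. t=13/6 → B at (13/3,0); v=(2,3)
4. t=17/6 → R at (10,17/2); v=(-2,3)
5. t=5/6 → T at (25/3,11); v=(-2,-3)
6. t=11/3 → B at (1,0); v=(-2,3)
7. t=1/2 → L at (0,3/2); v=(2,3)
8. t=19/6 → T at (19/3,11); v=(2,-3)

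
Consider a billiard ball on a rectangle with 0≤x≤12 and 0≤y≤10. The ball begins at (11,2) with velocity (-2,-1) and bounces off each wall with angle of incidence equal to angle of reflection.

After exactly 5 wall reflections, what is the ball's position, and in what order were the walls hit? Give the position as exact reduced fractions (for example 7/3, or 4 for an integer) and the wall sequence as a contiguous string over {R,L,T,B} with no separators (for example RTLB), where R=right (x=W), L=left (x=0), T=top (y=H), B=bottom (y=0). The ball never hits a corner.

1. t=2 → B at (7,0); v=(-2,1)
2. t=7/2 → L at (0,7/2); v=(2,1)
3. t=6 → R at (12,19/2); v=(-2,1)
4. t=1/2 → T at (11,10); v=(-2,-1)
5. t=11/2 → L at (0,9/2); v=(2,-1)

Final position: (0,9/2)
Wall sequence: BLRTL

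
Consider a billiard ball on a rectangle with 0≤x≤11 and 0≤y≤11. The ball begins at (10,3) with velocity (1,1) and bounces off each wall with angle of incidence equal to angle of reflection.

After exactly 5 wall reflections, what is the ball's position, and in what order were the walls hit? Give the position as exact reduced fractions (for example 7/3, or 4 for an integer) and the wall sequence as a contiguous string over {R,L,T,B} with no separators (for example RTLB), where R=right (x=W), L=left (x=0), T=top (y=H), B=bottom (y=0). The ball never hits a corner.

1. t=1 → R at (11,4); v=(-1,1)
2. t=7 → T at (4,11); v=(-1,-1)
3. t=4 → L at (0,7); v=(1,-1)
4. t=7 → B at (7,0); v=(1,1)
5. t=4 → R at (11,4); v=(-1,1)

Final position: (11,4)
Wall sequence: RTLBR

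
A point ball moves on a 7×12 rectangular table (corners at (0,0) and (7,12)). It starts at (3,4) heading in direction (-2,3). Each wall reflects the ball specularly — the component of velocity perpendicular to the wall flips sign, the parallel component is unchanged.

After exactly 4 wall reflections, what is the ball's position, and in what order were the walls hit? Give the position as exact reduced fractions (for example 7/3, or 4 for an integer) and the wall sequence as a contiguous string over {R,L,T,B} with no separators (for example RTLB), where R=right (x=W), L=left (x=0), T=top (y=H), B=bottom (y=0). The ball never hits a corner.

Final position: (11/3,0)
Wall sequence: LTRB

1. t=3/2 → L at (0,17/2); v=(2,3)
2. t=7/6 → T at (7/3,12); v=(2,-3)
3. t=7/3 → R at (7,5); v=(-2,-3)
4. t=5/3 → B at (11/3,0); v=(-2,3)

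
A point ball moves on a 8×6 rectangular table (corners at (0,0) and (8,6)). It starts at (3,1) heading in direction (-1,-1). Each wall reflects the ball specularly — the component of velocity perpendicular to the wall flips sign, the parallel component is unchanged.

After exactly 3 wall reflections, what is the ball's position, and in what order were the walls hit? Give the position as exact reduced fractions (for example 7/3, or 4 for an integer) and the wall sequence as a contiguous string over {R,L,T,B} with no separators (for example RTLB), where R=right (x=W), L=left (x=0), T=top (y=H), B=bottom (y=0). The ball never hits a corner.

1. t=1 → B at (2,0); v=(-1,1)
2. t=2 → L at (0,2); v=(1,1)
3. t=4 → T at (4,6); v=(1,-1)

Final position: (4,6)
Wall sequence: BLT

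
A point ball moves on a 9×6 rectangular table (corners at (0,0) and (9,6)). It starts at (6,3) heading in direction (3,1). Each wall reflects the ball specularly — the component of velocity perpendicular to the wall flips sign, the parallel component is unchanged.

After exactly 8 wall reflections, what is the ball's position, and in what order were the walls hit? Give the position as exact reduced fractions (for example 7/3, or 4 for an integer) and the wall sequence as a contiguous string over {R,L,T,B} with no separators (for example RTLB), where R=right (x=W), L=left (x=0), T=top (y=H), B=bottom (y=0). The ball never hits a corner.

1. t=1 → R at (9,4); v=(-3,1)
2. t=2 → T at (3,6); v=(-3,-1)
3. t=1 → L at (0,5); v=(3,-1)
4. t=3 → R at (9,2); v=(-3,-1)
5. t=2 → B at (3,0); v=(-3,1)
6. t=1 → L at (0,1); v=(3,1)
7. t=3 → R at (9,4); v=(-3,1)
8. t=2 → T at (3,6); v=(-3,-1)

Final position: (3,6)
Wall sequence: RTLRBLRT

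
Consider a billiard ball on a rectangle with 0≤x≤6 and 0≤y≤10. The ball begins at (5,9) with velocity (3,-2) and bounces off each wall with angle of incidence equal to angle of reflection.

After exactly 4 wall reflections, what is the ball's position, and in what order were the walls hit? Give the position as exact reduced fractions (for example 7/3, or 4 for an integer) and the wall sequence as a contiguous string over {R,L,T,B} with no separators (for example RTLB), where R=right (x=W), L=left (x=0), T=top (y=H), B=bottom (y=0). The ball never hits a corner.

1. t=1/3 → R at (6,25/3); v=(-3,-2)
2. t=2 → L at (0,13/3); v=(3,-2)
3. t=2 → R at (6,1/3); v=(-3,-2)
4. t=1/6 → B at (11/2,0); v=(-3,2)

Final position: (11/2,0)
Wall sequence: RLRB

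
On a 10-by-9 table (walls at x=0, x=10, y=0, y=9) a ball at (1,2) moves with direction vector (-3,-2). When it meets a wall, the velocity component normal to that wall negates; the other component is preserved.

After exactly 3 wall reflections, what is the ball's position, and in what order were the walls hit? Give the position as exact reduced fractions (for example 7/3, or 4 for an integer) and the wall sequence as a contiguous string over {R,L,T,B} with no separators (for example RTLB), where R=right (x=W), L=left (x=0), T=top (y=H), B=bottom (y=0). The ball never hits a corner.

1. t=1/3 → L at (0,4/3); v=(3,-2)
2. t=2/3 → B at (2,0); v=(3,2)
3. t=8/3 → R at (10,16/3); v=(-3,2)

Final position: (10,16/3)
Wall sequence: LBR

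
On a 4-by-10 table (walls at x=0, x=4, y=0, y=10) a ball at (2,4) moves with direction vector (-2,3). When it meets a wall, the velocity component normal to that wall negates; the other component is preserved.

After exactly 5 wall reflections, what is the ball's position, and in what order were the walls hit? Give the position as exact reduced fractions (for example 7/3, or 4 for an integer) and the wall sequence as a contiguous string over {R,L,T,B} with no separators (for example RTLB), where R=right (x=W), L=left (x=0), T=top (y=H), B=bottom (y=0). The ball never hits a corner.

1. t=1 → L at (0,7); v=(2,3)
2. t=1 → T at (2,10); v=(2,-3)
3. t=1 → R at (4,7); v=(-2,-3)
4. t=2 → L at (0,1); v=(2,-3)
5. t=1/3 → B at (2/3,0); v=(2,3)

Final position: (2/3,0)
Wall sequence: LTRLB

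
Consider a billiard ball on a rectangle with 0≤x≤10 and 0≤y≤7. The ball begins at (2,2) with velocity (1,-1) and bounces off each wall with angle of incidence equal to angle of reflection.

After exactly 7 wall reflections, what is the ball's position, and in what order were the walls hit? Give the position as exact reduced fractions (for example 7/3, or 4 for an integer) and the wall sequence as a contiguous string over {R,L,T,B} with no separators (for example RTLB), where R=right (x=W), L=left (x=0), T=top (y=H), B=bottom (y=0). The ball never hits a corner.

1. t=2 → B at (4,0); v=(1,1)
2. t=6 → R at (10,6); v=(-1,1)
3. t=1 → T at (9,7); v=(-1,-1)
4. t=7 → B at (2,0); v=(-1,1)
5. t=2 → L at (0,2); v=(1,1)
6. t=5 → T at (5,7); v=(1,-1)
7. t=5 → R at (10,2); v=(-1,-1)

Final position: (10,2)
Wall sequence: BRTBLTR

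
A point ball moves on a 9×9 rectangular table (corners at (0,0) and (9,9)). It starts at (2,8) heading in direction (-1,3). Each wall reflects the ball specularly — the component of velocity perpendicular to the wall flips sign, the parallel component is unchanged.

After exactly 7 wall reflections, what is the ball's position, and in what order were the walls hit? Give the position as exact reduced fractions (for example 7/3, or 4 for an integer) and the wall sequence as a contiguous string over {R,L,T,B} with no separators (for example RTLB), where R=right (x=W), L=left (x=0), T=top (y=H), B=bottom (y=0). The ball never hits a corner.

1. t=1/3 → T at (5/3,9); v=(-1,-3)
2. t=5/3 → L at (0,4); v=(1,-3)
3. t=4/3 → B at (4/3,0); v=(1,3)
4. t=3 → T at (13/3,9); v=(1,-3)
5. t=3 → B at (22/3,0); v=(1,3)
6. t=5/3 → R at (9,5); v=(-1,3)
7. t=4/3 → T at (23/3,9); v=(-1,-3)

Final position: (23/3,9)
Wall sequence: TLBTBRT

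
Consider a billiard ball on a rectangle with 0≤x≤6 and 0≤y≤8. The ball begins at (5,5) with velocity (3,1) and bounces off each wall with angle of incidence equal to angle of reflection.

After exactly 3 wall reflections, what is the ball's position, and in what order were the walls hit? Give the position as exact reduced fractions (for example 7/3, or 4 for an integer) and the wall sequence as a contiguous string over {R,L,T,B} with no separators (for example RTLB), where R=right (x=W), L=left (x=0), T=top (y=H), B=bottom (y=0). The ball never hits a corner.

Final position: (2,8)
Wall sequence: RLT

1. t=1/3 → R at (6,16/3); v=(-3,1)
2. t=2 → L at (0,22/3); v=(3,1)
3. t=2/3 → T at (2,8); v=(3,-1)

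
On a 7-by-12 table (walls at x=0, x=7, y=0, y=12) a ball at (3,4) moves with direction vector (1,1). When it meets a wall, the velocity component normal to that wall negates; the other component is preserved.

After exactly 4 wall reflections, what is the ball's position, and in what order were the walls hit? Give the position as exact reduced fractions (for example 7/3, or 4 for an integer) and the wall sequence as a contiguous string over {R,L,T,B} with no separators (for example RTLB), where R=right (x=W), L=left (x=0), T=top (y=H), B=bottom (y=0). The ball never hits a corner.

Final position: (7,2)
Wall sequence: RTLR

1. t=4 → R at (7,8); v=(-1,1)
2. t=4 → T at (3,12); v=(-1,-1)
3. t=3 → L at (0,9); v=(1,-1)
4. t=7 → R at (7,2); v=(-1,-1)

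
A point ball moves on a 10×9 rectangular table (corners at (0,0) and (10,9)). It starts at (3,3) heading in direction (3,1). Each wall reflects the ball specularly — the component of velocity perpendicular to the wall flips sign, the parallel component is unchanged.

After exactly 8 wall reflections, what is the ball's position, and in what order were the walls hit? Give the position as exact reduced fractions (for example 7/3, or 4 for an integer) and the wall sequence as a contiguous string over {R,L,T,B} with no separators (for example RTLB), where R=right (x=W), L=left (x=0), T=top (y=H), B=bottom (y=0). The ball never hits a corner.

Final position: (0,4)
Wall sequence: RLTRLBRL

1. t=7/3 → R at (10,16/3); v=(-3,1)
2. t=10/3 → L at (0,26/3); v=(3,1)
3. t=1/3 → T at (1,9); v=(3,-1)
4. t=3 → R at (10,6); v=(-3,-1)
5. t=10/3 → L at (0,8/3); v=(3,-1)
6. t=8/3 → B at (8,0); v=(3,1)
7. t=2/3 → R at (10,2/3); v=(-3,1)
8. t=10/3 → L at (0,4); v=(3,1)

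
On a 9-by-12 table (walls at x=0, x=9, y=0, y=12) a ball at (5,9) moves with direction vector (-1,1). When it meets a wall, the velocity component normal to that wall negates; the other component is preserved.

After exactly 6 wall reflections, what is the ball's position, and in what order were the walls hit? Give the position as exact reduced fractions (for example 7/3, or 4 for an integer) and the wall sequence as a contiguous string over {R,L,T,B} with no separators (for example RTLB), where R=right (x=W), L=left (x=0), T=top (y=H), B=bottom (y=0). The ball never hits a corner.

Final position: (4,12)
Wall sequence: TLRBLT

1. t=3 → T at (2,12); v=(-1,-1)
2. t=2 → L at (0,10); v=(1,-1)
3. t=9 → R at (9,1); v=(-1,-1)
4. t=1 → B at (8,0); v=(-1,1)
5. t=8 → L at (0,8); v=(1,1)
6. t=4 → T at (4,12); v=(1,-1)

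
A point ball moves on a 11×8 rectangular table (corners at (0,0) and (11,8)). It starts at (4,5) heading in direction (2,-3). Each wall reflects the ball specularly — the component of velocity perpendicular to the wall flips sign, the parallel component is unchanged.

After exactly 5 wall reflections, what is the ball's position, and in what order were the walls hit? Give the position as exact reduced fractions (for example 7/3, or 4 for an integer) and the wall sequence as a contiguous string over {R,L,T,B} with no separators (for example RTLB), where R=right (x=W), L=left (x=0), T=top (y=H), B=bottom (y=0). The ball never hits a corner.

1. t=5/3 → B at (22/3,0); v=(2,3)
2. t=11/6 → R at (11,11/2); v=(-2,3)
3. t=5/6 → T at (28/3,8); v=(-2,-3)
4. t=8/3 → B at (4,0); v=(-2,3)
5. t=2 → L at (0,6); v=(2,3)

Final position: (0,6)
Wall sequence: BRTBL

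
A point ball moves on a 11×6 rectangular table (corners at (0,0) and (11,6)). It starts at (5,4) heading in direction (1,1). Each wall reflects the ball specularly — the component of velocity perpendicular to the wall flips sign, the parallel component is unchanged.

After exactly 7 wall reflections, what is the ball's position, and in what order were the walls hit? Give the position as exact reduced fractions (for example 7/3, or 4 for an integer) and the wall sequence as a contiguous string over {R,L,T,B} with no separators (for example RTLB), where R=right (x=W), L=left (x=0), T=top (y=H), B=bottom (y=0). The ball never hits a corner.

1. t=2 → T at (7,6); v=(1,-1)
2. t=4 → R at (11,2); v=(-1,-1)
3. t=2 → B at (9,0); v=(-1,1)
4. t=6 → T at (3,6); v=(-1,-1)
5. t=3 → L at (0,3); v=(1,-1)
6. t=3 → B at (3,0); v=(1,1)
7. t=6 → T at (9,6); v=(1,-1)

Final position: (9,6)
Wall sequence: TRBTLBT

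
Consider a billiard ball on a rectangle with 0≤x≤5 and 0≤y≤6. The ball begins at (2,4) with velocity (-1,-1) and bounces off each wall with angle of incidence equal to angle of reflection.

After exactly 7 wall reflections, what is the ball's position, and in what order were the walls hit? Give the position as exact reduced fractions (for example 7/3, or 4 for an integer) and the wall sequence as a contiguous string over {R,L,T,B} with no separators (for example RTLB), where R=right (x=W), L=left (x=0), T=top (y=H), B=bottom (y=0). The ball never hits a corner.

Final position: (5,1)
Wall sequence: LBRTLBR

1. t=2 → L at (0,2); v=(1,-1)
2. t=2 → B at (2,0); v=(1,1)
3. t=3 → R at (5,3); v=(-1,1)
4. t=3 → T at (2,6); v=(-1,-1)
5. t=2 → L at (0,4); v=(1,-1)
6. t=4 → B at (4,0); v=(1,1)
7. t=1 → R at (5,1); v=(-1,1)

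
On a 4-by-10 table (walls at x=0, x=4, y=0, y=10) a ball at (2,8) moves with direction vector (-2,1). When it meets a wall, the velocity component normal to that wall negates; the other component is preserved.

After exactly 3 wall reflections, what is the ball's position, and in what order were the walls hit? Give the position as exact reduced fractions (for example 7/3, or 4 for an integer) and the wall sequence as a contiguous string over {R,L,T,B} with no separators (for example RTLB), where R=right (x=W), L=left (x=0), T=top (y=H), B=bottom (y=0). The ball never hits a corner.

Final position: (4,9)
Wall sequence: LTR

1. t=1 → L at (0,9); v=(2,1)
2. t=1 → T at (2,10); v=(2,-1)
3. t=1 → R at (4,9); v=(-2,-1)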